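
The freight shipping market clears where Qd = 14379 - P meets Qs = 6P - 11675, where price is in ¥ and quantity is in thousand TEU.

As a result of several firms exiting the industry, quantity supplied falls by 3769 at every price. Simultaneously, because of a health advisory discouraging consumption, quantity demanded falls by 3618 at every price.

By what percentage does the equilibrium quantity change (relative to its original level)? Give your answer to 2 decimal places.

Original equilibrium: 14379 - P = 6P - 11675 gives 26054 = 7P, so P = 3722 and Q = 10657.
After the shift, demand is Qd = 10761 - P and supply is Qs = 6P - 15444.
Equate the new curves: 10761 - P = 6P - 15444, giving 26205 = 7P, P = 26205/7 ≈ 3743.5714, Q = 49122/7 ≈ 7017.4286.
%ΔQ = (7017.4286 − 10657) / 10657 × 100 = -34.15%.

-34.15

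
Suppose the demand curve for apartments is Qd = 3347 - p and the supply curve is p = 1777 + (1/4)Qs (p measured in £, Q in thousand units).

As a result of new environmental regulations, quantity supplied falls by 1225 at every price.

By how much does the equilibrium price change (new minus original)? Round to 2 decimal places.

+245.00

Initially, 3347 - p = 4p - 7108, so 10455 = 5p and p = 2091, Q = 1256.
The shock moves the curves to Qd = 3347 - p and Qs = 4p - 8333.
Clearing the new market: 3347 - p = 4p - 8333, so p = 2336 and Q = 1011.
Δp = 2336 − 2091 = +245.00.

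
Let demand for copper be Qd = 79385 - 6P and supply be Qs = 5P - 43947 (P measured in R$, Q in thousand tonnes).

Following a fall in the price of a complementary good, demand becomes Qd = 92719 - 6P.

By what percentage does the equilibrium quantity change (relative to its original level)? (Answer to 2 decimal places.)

+50.04

Original equilibrium: 79385 - 6P = 5P - 43947 gives 123332 = 11P, so P = 11212 and Q = 12113.
The new curves are Qd = 92719 - 6P (demand) and Qs = 5P - 43947 (supply).
Clearing the new market: 92719 - 6P = 5P - 43947, so P = 136666/11 ≈ 12424.1818 and Q = 199913/11 ≈ 18173.9091.
%ΔQ = (18173.9091 − 12113) / 12113 × 100 = +50.04%.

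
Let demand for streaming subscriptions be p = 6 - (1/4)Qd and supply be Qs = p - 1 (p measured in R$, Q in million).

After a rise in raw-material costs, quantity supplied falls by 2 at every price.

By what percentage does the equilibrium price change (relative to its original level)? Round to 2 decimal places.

Initially, 24 - 4p = p - 1, so 25 = 5p and p = 5, Q = 4.
The new curves are Qd = 24 - 4p (demand) and Qs = p - 3 (supply).
Clearing the new market: 24 - 4p = p - 3, so p = 5.4 and Q = 2.4.
%Δp = (5.4 − 5) / 5 × 100 = +8.00%.

+8.00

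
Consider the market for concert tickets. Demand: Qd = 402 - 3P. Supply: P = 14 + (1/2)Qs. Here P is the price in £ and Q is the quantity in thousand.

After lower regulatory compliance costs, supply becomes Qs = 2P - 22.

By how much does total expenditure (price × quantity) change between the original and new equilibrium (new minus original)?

Solve the original market: 402 - 3P = 2P - 28, hence P = 86 and Q = 144.
The new curves are Qd = 402 - 3P (demand) and Qs = 2P - 22 (supply).
New equilibrium: 402 - 3P = 2P - 22 ⇒ 424 = 5P ⇒ P = 84.8, Q = 147.6.
Expenditure moves from 86×144 = 12384 to 84.8×147.6 = 12516.48; change = +132.48.

+132.48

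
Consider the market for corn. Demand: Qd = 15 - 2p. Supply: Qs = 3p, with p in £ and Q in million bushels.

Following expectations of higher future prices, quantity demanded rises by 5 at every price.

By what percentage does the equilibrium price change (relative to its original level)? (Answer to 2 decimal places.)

Original equilibrium: 15 - 2p = 3p gives 15 = 5p, so p = 3 and Q = 9.
The new curves are Qd = 20 - 2p (demand) and Qs = 3p (supply).
Equate the new curves: 20 - 2p = 3p, giving 20 = 5p, p = 4, Q = 12.
%Δp = (4 − 3) / 3 × 100 = +33.33%.

+33.33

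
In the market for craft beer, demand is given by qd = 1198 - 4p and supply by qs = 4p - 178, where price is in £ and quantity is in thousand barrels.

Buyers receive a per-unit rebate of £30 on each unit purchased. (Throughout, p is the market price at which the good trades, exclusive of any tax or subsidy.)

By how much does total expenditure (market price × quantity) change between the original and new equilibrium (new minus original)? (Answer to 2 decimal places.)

+18870.00

Original equilibrium: 1198 - 4p = 4p - 178 gives 1376 = 8p, so p = 172 and q = 510.
Since buyers' out-of-pocket price is the market price minus the rebate, the effective demand curve becomes qd = 1318 - 4p.
Equate the new curves: 1318 - 4p = 4p - 178, giving 1496 = 8p, p = 187, q = 570.
Expenditure moves from 172×510 = 87720 to 187×570 = 106590; change = +18870.00.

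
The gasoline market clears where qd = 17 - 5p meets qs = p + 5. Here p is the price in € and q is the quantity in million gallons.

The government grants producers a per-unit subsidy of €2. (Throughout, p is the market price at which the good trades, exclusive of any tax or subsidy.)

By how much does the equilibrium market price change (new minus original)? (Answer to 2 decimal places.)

Original equilibrium: 17 - 5p = p + 5 gives 12 = 6p, so p = 2 and q = 7.
Since sellers receive the price plus the subsidy, the effective supply curve becomes qs = p + 7.
New equilibrium: 17 - 5p = p + 7 ⇒ 10 = 6p ⇒ p = 5/3 ≈ 1.6667, q = 26/3 ≈ 8.6667.
Δp = 1.6667 − 2 = -0.33.

-0.33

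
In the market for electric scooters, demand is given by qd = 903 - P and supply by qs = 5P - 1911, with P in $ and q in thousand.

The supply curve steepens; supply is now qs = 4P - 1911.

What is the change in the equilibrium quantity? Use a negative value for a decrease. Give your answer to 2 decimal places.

Solve the original market: 903 - P = 5P - 1911, hence P = 469 and q = 434.
The new curves are qd = 903 - P (demand) and qs = 4P - 1911 (supply).
New equilibrium: 903 - P = 4P - 1911 ⇒ 2814 = 5P ⇒ P = 562.8, q = 340.2.
Δq = 340.2 − 434 = -93.80.

-93.80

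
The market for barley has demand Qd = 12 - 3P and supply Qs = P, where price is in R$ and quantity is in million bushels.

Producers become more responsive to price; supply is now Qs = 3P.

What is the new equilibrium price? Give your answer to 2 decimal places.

Initially, 12 - 3P = P, so 12 = 4P and P = 3, Q = 3.
After the shift, demand is Qd = 12 - 3P and supply is Qs = 3P.
Setting them equal: 12 - 3P = 3P → 12 = 6P, so P = 2 and Q = 6.

2.00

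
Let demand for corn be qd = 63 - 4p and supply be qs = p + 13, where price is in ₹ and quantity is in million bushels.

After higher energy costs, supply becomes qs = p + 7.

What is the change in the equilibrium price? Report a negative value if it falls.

+1.2

Before the shock: 63 - 4p = p + 13 ⇒ 50 = 5p ⇒ p = 10, q = 23.
The new curves are qd = 63 - 4p (demand) and qs = p + 7 (supply).
New equilibrium: 63 - 4p = p + 7 ⇒ 56 = 5p ⇒ p = 11.2, q = 18.2.
Δp = 11.2 − 10 = +1.2.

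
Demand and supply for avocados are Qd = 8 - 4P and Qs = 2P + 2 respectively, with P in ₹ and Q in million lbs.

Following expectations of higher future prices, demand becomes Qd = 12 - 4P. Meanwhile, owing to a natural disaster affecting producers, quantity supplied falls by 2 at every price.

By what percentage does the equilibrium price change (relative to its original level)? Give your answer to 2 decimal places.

Before the shock: 8 - 4P = 2P + 2 ⇒ 6 = 6P ⇒ P = 1, Q = 4.
After the shift, demand is Qd = 12 - 4P and supply is Qs = 2P.
Equate the new curves: 12 - 4P = 2P, giving 12 = 6P, P = 2, Q = 4.
%ΔP = (2 − 1) / 1 × 100 = +100.00%.

+100.00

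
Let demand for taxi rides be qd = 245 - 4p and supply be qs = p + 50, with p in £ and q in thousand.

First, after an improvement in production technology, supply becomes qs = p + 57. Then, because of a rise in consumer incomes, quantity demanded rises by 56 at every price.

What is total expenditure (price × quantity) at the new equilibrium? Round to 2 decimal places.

5163.04

Initially, 245 - 4p = p + 50, so 195 = 5p and p = 39, q = 89.
With the change applied: demand qd = 301 - 4p, supply qs = p + 57.
Setting them equal: 301 - 4p = p + 57 → 244 = 5p, so p = 48.8 and q = 105.8.
New expenditure = 48.8 × 105.8 = 5163.04.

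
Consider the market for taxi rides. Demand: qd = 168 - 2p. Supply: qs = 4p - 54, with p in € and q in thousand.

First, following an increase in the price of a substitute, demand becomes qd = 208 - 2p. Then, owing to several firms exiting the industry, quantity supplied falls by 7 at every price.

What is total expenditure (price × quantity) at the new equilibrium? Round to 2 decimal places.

5305.28

Original equilibrium: 168 - 2p = 4p - 54 gives 222 = 6p, so p = 37 and q = 94.
The shock moves the curves to qd = 208 - 2p and qs = 4p - 61.
New equilibrium: 208 - 2p = 4p - 61 ⇒ 269 = 6p ⇒ p = 269/6 ≈ 44.8333, q = 355/3 ≈ 118.3333.
New expenditure = 44.8333 × 118.3333 = 5305.28.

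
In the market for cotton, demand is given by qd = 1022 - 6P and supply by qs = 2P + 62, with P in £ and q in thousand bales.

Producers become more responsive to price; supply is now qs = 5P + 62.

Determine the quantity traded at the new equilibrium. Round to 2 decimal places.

Before the shock: 1022 - 6P = 2P + 62 ⇒ 960 = 8P ⇒ P = 120, q = 302.
With the change applied: demand qd = 1022 - 6P, supply qs = 5P + 62.
Equate the new curves: 1022 - 6P = 5P + 62, giving 960 = 11P, P = 960/11 ≈ 87.2727, q = 5482/11 ≈ 498.3636.

498.36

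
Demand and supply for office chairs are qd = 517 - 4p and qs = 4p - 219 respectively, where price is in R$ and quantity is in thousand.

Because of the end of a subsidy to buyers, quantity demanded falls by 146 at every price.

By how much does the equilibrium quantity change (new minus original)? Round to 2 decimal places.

Initially, 517 - 4p = 4p - 219, so 736 = 8p and p = 92, q = 149.
With the change applied: demand qd = 371 - 4p, supply qs = 4p - 219.
Equate the new curves: 371 - 4p = 4p - 219, giving 590 = 8p, p = 73.75, q = 76.
Δq = 76 − 149 = -73.00.

-73.00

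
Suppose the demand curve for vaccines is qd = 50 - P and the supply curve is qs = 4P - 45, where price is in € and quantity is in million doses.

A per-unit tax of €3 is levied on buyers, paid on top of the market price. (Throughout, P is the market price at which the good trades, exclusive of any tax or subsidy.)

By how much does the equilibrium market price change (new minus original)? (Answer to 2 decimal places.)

-0.60

Original equilibrium: 50 - P = 4P - 45 gives 95 = 5P, so P = 19 and q = 31.
Since buyers pay the price plus the tax, the effective demand curve becomes qd = 47 - P.
New equilibrium: 47 - P = 4P - 45 ⇒ 92 = 5P ⇒ P = 18.4, q = 28.6.
ΔP = 18.4 − 19 = -0.60.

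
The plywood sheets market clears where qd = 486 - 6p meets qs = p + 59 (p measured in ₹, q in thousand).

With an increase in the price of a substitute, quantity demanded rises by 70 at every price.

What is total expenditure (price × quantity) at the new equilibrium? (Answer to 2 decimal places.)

9230.00

Before the shock: 486 - 6p = p + 59 ⇒ 427 = 7p ⇒ p = 61, q = 120.
After the shift, demand is qd = 556 - 6p and supply is qs = p + 59.
Clearing the new market: 556 - 6p = p + 59, so p = 71 and q = 130.
New expenditure = 71 × 130 = 9230.00.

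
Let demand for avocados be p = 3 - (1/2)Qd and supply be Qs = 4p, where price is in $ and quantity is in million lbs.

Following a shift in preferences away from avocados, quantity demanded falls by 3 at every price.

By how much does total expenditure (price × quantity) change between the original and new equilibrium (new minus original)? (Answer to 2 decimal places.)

Before the shock: 6 - 2p = 4p ⇒ 6 = 6p ⇒ p = 1, Q = 4.
After the shift, demand is Qd = 3 - 2p and supply is Qs = 4p.
New equilibrium: 3 - 2p = 4p ⇒ 3 = 6p ⇒ p = 0.5, Q = 2.
Expenditure moves from 1×4 = 4 to 0.5×2 = 1; change = -3.00.

-3.00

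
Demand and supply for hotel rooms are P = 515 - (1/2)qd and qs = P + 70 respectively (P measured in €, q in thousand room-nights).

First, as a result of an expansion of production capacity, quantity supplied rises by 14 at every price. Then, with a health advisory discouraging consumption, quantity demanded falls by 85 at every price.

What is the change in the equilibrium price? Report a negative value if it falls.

-33

Original equilibrium: 1030 - 2P = P + 70 gives 960 = 3P, so P = 320 and q = 390.
The new curves are qd = 945 - 2P (demand) and qs = P + 84 (supply).
Clearing the new market: 945 - 2P = P + 84, so P = 287 and q = 371.
ΔP = 287 − 320 = -33.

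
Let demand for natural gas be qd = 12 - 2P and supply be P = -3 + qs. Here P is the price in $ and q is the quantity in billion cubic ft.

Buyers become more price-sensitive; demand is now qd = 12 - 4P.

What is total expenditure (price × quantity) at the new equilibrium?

Solve the original market: 12 - 2P = P + 3, hence P = 3 and q = 6.
The shock moves the curves to qd = 12 - 4P and qs = P + 3.
New equilibrium: 12 - 4P = P + 3 ⇒ 9 = 5P ⇒ P = 1.8, q = 4.8.
New expenditure = 1.8 × 4.8 = 8.64.

8.64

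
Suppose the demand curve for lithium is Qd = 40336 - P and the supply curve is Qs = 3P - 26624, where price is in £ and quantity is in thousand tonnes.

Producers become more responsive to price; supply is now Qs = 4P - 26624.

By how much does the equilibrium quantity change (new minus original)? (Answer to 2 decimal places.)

Initially, 40336 - P = 3P - 26624, so 66960 = 4P and P = 16740, Q = 23596.
With the change applied: demand Qd = 40336 - P, supply Qs = 4P - 26624.
New equilibrium: 40336 - P = 4P - 26624 ⇒ 66960 = 5P ⇒ P = 13392, Q = 26944.
ΔQ = 26944 − 23596 = +3348.00.

+3348.00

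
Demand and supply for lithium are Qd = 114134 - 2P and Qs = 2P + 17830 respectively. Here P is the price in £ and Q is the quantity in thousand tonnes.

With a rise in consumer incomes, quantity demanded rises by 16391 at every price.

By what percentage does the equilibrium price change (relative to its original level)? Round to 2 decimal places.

Before the shock: 114134 - 2P = 2P + 17830 ⇒ 96304 = 4P ⇒ P = 24076, Q = 65982.
After the shift, demand is Qd = 130525 - 2P and supply is Qs = 2P + 17830.
New equilibrium: 130525 - 2P = 2P + 17830 ⇒ 112695 = 4P ⇒ P = 28173.75, Q = 74177.5.
%ΔP = (28173.75 − 24076) / 24076 × 100 = +17.02%.

+17.02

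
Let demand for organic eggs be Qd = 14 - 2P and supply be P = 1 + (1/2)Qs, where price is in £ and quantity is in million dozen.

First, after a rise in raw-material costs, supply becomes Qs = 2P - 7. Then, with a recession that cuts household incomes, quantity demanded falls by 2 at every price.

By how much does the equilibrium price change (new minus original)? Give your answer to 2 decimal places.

+0.75

Before the shock: 14 - 2P = 2P - 2 ⇒ 16 = 4P ⇒ P = 4, Q = 6.
The shock moves the curves to Qd = 12 - 2P and Qs = 2P - 7.
Setting them equal: 12 - 2P = 2P - 7 → 19 = 4P, so P = 4.75 and Q = 2.5.
ΔP = 4.75 − 4 = +0.75.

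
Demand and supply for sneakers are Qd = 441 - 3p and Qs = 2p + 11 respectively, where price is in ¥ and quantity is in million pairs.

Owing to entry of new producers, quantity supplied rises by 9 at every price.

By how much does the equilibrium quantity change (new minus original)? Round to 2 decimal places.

Original equilibrium: 441 - 3p = 2p + 11 gives 430 = 5p, so p = 86 and Q = 183.
The new curves are Qd = 441 - 3p (demand) and Qs = 2p + 20 (supply).
Equate the new curves: 441 - 3p = 2p + 20, giving 421 = 5p, p = 84.2, Q = 188.4.
ΔQ = 188.4 − 183 = +5.40.

+5.40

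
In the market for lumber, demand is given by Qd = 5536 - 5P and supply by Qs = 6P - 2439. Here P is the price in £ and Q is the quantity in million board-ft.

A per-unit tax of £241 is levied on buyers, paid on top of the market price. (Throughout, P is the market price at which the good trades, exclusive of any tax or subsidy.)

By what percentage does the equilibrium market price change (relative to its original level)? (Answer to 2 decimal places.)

Before the shock: 5536 - 5P = 6P - 2439 ⇒ 7975 = 11P ⇒ P = 725, Q = 1911.
Since buyers pay the price plus the tax, the effective demand curve becomes Qd = 4331 - 5P.
Equate the new curves: 4331 - 5P = 6P - 2439, giving 6770 = 11P, P = 6770/11 ≈ 615.4545, Q = 13791/11 ≈ 1253.7273.
%ΔP = (615.4545 − 725) / 725 × 100 = -15.11%.

-15.11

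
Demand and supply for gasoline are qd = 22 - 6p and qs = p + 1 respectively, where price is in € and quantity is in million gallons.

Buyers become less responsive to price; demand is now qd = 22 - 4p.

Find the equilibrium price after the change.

4.2

Solve the original market: 22 - 6p = p + 1, hence p = 3 and q = 4.
After the shift, demand is qd = 22 - 4p and supply is qs = p + 1.
Clearing the new market: 22 - 4p = p + 1, so p = 4.2 and q = 5.2.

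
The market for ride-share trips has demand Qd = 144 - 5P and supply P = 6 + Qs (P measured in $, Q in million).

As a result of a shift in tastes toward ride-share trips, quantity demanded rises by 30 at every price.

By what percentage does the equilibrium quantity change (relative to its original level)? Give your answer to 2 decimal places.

Before the shock: 144 - 5P = P - 6 ⇒ 150 = 6P ⇒ P = 25, Q = 19.
With the change applied: demand Qd = 174 - 5P, supply Qs = P - 6.
Setting them equal: 174 - 5P = P - 6 → 180 = 6P, so P = 30 and Q = 24.
%ΔQ = (24 − 19) / 19 × 100 = +26.32%.

+26.32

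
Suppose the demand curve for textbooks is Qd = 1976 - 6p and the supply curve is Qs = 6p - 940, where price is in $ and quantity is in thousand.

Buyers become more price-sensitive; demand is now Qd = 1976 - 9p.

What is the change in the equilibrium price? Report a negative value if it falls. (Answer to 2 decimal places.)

Initially, 1976 - 6p = 6p - 940, so 2916 = 12p and p = 243, Q = 518.
With the change applied: demand Qd = 1976 - 9p, supply Qs = 6p - 940.
Setting them equal: 1976 - 9p = 6p - 940 → 2916 = 15p, so p = 194.4 and Q = 226.4.
Δp = 194.4 − 243 = -48.60.

-48.60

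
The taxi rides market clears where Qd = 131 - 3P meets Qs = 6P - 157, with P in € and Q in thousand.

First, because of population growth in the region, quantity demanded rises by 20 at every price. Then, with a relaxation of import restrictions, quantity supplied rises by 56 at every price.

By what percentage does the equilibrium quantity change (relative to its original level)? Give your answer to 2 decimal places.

+91.43

Solve the original market: 131 - 3P = 6P - 157, hence P = 32 and Q = 35.
The new curves are Qd = 151 - 3P (demand) and Qs = 6P - 101 (supply).
Setting them equal: 151 - 3P = 6P - 101 → 252 = 9P, so P = 28 and Q = 67.
%ΔQ = (67 − 35) / 35 × 100 = +91.43%.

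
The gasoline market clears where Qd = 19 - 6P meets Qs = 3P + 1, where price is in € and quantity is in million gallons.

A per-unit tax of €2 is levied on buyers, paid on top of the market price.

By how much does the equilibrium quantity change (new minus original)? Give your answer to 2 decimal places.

Original equilibrium: 19 - 6P = 3P + 1 gives 18 = 9P, so P = 2 and Q = 7.
Since buyers pay the price plus the tax, the effective demand curve becomes Qd = 7 - 6P.
Setting them equal: 7 - 6P = 3P + 1 → 6 = 9P, so P = 2/3 ≈ 0.6667 and Q = 3.
ΔQ = 3 − 7 = -4.00.

-4.00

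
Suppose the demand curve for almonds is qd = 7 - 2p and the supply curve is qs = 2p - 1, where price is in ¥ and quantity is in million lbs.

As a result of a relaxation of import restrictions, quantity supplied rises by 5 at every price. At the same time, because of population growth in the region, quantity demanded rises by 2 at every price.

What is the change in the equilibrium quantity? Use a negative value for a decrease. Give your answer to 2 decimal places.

+3.50

Initially, 7 - 2p = 2p - 1, so 8 = 4p and p = 2, q = 3.
The shock moves the curves to qd = 9 - 2p and qs = 2p + 4.
Equate the new curves: 9 - 2p = 2p + 4, giving 5 = 4p, p = 1.25, q = 6.5.
Δq = 6.5 − 3 = +3.50.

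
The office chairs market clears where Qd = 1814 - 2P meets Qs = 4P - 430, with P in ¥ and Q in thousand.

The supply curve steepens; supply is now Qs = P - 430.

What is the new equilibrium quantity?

318

Initially, 1814 - 2P = 4P - 430, so 2244 = 6P and P = 374, Q = 1066.
With the change applied: demand Qd = 1814 - 2P, supply Qs = P - 430.
New equilibrium: 1814 - 2P = P - 430 ⇒ 2244 = 3P ⇒ P = 748, Q = 318.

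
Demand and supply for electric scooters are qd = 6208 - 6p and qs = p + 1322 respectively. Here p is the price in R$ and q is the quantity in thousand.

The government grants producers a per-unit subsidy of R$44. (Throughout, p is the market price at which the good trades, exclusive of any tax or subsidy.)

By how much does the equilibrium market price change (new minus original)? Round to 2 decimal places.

Original equilibrium: 6208 - 6p = p + 1322 gives 4886 = 7p, so p = 698 and q = 2020.
Since sellers receive the price plus the subsidy, the effective supply curve becomes qs = p + 1366.
Equate the new curves: 6208 - 6p = p + 1366, giving 4842 = 7p, p = 4842/7 ≈ 691.7143, q = 14404/7 ≈ 2057.7143.
Δp = 691.7143 − 698 = -6.29.

-6.29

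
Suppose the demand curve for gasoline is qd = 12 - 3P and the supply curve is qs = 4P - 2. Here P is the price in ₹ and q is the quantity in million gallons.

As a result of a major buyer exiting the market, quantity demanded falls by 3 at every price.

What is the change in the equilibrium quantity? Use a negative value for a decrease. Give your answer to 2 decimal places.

-1.71

Solve the original market: 12 - 3P = 4P - 2, hence P = 2 and q = 6.
With the change applied: demand qd = 9 - 3P, supply qs = 4P - 2.
Setting them equal: 9 - 3P = 4P - 2 → 11 = 7P, so P = 11/7 ≈ 1.5714 and q = 30/7 ≈ 4.2857.
Δq = 4.2857 − 6 = -1.71.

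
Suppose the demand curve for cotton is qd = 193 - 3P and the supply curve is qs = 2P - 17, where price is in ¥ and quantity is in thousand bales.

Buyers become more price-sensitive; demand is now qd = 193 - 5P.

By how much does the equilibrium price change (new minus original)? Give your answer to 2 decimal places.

-12.00

Solve the original market: 193 - 3P = 2P - 17, hence P = 42 and q = 67.
After the shift, demand is qd = 193 - 5P and supply is qs = 2P - 17.
Setting them equal: 193 - 5P = 2P - 17 → 210 = 7P, so P = 30 and q = 43.
ΔP = 30 − 42 = -12.00.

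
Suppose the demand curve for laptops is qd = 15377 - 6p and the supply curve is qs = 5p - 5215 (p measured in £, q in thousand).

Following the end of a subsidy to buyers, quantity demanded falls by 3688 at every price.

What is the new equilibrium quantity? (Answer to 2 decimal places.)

Original equilibrium: 15377 - 6p = 5p - 5215 gives 20592 = 11p, so p = 1872 and q = 4145.
After the shift, demand is qd = 11689 - 6p and supply is qs = 5p - 5215.
Setting them equal: 11689 - 6p = 5p - 5215 → 16904 = 11p, so p = 16904/11 ≈ 1536.7273 and q = 27155/11 ≈ 2468.6364.

2468.64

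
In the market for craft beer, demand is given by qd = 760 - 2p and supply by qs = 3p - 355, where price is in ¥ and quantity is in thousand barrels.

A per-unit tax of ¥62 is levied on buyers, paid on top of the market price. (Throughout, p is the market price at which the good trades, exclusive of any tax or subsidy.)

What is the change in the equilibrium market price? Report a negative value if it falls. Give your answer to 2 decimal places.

-24.80

Initially, 760 - 2p = 3p - 355, so 1115 = 5p and p = 223, q = 314.
Since buyers pay the price plus the tax, the effective demand curve becomes qd = 636 - 2p.
Equate the new curves: 636 - 2p = 3p - 355, giving 991 = 5p, p = 198.2, q = 239.6.
Δp = 198.2 − 223 = -24.80.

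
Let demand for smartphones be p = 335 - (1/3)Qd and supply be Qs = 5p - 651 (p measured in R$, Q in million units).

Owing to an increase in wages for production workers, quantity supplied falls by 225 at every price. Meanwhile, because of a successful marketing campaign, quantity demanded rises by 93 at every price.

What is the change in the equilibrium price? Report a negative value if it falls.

Before the shock: 1005 - 3p = 5p - 651 ⇒ 1656 = 8p ⇒ p = 207, Q = 384.
The shock moves the curves to Qd = 1098 - 3p and Qs = 5p - 876.
Equate the new curves: 1098 - 3p = 5p - 876, giving 1974 = 8p, p = 246.75, Q = 357.75.
Δp = 246.75 − 207 = +39.75.

+39.75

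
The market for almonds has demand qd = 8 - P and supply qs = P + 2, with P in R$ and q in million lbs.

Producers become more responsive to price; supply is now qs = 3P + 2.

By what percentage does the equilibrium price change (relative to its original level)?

-50

Original equilibrium: 8 - P = P + 2 gives 6 = 2P, so P = 3 and q = 5.
With the change applied: demand qd = 8 - P, supply qs = 3P + 2.
Equate the new curves: 8 - P = 3P + 2, giving 6 = 4P, P = 1.5, q = 6.5.
%ΔP = (1.5 − 3) / 3 × 100 = -50%.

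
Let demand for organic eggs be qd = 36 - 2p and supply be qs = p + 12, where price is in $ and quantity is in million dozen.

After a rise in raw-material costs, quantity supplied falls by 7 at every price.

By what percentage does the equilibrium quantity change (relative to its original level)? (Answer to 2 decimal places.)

-23.33

Original equilibrium: 36 - 2p = p + 12 gives 24 = 3p, so p = 8 and q = 20.
The new curves are qd = 36 - 2p (demand) and qs = p + 5 (supply).
New equilibrium: 36 - 2p = p + 5 ⇒ 31 = 3p ⇒ p = 31/3 ≈ 10.3333, q = 46/3 ≈ 15.3333.
%Δq = (15.3333 − 20) / 20 × 100 = -23.33%.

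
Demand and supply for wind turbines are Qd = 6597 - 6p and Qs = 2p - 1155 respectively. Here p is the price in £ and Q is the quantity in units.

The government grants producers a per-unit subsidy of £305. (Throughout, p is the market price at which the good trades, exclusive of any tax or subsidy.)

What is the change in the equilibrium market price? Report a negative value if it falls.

Initially, 6597 - 6p = 2p - 1155, so 7752 = 8p and p = 969, Q = 783.
Since sellers receive the price plus the subsidy, the effective supply curve becomes Qs = 2p - 545.
Setting them equal: 6597 - 6p = 2p - 545 → 7142 = 8p, so p = 892.75 and Q = 1240.5.
Δp = 892.75 − 969 = -76.25.

-76.25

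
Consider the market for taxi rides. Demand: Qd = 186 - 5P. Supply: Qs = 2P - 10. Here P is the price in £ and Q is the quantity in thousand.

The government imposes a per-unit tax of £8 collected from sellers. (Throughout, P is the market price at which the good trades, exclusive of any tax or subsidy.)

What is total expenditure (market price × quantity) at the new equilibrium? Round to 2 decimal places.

Solve the original market: 186 - 5P = 2P - 10, hence P = 28 and Q = 46.
Since sellers keep the price net of the tax, the effective supply curve becomes Qs = 2P - 26.
New equilibrium: 186 - 5P = 2P - 26 ⇒ 212 = 7P ⇒ P = 212/7 ≈ 30.2857, Q = 242/7 ≈ 34.5714.
New expenditure = 30.2857 × 34.5714 = 1047.02.

1047.02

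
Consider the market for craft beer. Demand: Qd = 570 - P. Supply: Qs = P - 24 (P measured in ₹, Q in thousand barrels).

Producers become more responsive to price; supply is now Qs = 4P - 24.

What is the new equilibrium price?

118.8

Before the shock: 570 - P = P - 24 ⇒ 594 = 2P ⇒ P = 297, Q = 273.
After the shift, demand is Qd = 570 - P and supply is Qs = 4P - 24.
Clearing the new market: 570 - P = 4P - 24, so P = 118.8 and Q = 451.2.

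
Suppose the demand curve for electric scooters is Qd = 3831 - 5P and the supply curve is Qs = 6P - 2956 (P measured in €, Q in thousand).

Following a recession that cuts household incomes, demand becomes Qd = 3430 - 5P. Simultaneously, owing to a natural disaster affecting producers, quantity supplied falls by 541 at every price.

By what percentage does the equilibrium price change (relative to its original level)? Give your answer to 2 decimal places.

Solve the original market: 3831 - 5P = 6P - 2956, hence P = 617 and Q = 746.
The new curves are Qd = 3430 - 5P (demand) and Qs = 6P - 3497 (supply).
Equate the new curves: 3430 - 5P = 6P - 3497, giving 6927 = 11P, P = 6927/11 ≈ 629.7273, Q = 3095/11 ≈ 281.3636.
%ΔP = (629.7273 − 617) / 617 × 100 = +2.06%.

+2.06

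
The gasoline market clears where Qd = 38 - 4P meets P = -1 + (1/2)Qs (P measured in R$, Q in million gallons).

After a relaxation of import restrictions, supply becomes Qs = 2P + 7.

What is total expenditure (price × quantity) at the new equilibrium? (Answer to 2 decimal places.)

Before the shock: 38 - 4P = 2P + 2 ⇒ 36 = 6P ⇒ P = 6, Q = 14.
With the change applied: demand Qd = 38 - 4P, supply Qs = 2P + 7.
Setting them equal: 38 - 4P = 2P + 7 → 31 = 6P, so P = 31/6 ≈ 5.1667 and Q = 52/3 ≈ 17.3333.
New expenditure = 5.1667 × 17.3333 = 89.56.

89.56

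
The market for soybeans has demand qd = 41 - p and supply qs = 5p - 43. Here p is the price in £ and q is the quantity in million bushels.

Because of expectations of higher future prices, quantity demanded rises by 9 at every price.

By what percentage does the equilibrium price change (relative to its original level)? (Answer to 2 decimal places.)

+10.71

Solve the original market: 41 - p = 5p - 43, hence p = 14 and q = 27.
The shock moves the curves to qd = 50 - p and qs = 5p - 43.
Clearing the new market: 50 - p = 5p - 43, so p = 15.5 and q = 34.5.
%Δp = (15.5 − 14) / 14 × 100 = +10.71%.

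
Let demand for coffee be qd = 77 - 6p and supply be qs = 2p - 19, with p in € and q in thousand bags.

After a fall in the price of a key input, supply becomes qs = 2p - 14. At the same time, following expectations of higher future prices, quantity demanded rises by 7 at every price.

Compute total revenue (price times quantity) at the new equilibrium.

Before the shock: 77 - 6p = 2p - 19 ⇒ 96 = 8p ⇒ p = 12, q = 5.
With the change applied: demand qd = 84 - 6p, supply qs = 2p - 14.
Clearing the new market: 84 - 6p = 2p - 14, so p = 12.25 and q = 10.5.
New expenditure = 12.25 × 10.5 = 128.625.

128.625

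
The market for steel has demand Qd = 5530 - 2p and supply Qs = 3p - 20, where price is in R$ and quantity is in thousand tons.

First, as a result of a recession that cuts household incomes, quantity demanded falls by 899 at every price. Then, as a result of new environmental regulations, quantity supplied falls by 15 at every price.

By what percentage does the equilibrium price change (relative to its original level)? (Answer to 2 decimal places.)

-15.93

Solve the original market: 5530 - 2p = 3p - 20, hence p = 1110 and Q = 3310.
After the shift, demand is Qd = 4631 - 2p and supply is Qs = 3p - 35.
New equilibrium: 4631 - 2p = 3p - 35 ⇒ 4666 = 5p ⇒ p = 933.2, Q = 2764.6.
%Δp = (933.2 − 1110) / 1110 × 100 = -15.93%.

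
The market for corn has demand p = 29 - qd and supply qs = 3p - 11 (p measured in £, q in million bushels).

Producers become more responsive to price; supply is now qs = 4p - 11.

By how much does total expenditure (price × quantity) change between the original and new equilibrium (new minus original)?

Before the shock: 29 - p = 3p - 11 ⇒ 40 = 4p ⇒ p = 10, q = 19.
With the change applied: demand qd = 29 - p, supply qs = 4p - 11.
Equate the new curves: 29 - p = 4p - 11, giving 40 = 5p, p = 8, q = 21.
Expenditure moves from 10×19 = 190 to 8×21 = 168; change = -22.

-22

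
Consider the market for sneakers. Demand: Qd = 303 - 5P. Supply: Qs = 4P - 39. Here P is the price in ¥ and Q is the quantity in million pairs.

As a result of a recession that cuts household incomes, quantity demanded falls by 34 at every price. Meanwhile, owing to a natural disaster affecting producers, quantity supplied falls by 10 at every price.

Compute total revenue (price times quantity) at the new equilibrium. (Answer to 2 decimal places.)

3262.44

Initially, 303 - 5P = 4P - 39, so 342 = 9P and P = 38, Q = 113.
The new curves are Qd = 269 - 5P (demand) and Qs = 4P - 49 (supply).
Setting them equal: 269 - 5P = 4P - 49 → 318 = 9P, so P = 106/3 ≈ 35.3333 and Q = 277/3 ≈ 92.3333.
New expenditure = 35.3333 × 92.3333 = 3262.44.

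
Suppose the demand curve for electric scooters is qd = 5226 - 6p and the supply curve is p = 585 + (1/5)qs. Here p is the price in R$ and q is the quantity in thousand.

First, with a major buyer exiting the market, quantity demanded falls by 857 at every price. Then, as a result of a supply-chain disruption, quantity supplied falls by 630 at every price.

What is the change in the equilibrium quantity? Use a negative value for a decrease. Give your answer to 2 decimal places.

-733.18

Original equilibrium: 5226 - 6p = 5p - 2925 gives 8151 = 11p, so p = 741 and q = 780.
The shock moves the curves to qd = 4369 - 6p and qs = 5p - 3555.
Clearing the new market: 4369 - 6p = 5p - 3555, so p = 7924/11 ≈ 720.3636 and q = 515/11 ≈ 46.8182.
Δq = 46.8182 − 780 = -733.18.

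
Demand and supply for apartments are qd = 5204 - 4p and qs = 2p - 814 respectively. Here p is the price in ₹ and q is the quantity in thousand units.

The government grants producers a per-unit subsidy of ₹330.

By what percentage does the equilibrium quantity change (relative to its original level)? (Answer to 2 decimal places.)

Initially, 5204 - 4p = 2p - 814, so 6018 = 6p and p = 1003, q = 1192.
Since sellers receive the price plus the subsidy, the effective supply curve becomes qs = 2p - 154.
Equate the new curves: 5204 - 4p = 2p - 154, giving 5358 = 6p, p = 893, q = 1632.
%Δq = (1632 − 1192) / 1192 × 100 = +36.91%.

+36.91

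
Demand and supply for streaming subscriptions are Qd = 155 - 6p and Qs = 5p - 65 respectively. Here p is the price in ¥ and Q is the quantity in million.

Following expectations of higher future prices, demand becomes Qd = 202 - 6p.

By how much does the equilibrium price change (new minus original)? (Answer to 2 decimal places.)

+4.27

Initially, 155 - 6p = 5p - 65, so 220 = 11p and p = 20, Q = 35.
After the shift, demand is Qd = 202 - 6p and supply is Qs = 5p - 65.
Clearing the new market: 202 - 6p = 5p - 65, so p = 267/11 ≈ 24.2727 and Q = 620/11 ≈ 56.3636.
Δp = 24.2727 − 20 = +4.27.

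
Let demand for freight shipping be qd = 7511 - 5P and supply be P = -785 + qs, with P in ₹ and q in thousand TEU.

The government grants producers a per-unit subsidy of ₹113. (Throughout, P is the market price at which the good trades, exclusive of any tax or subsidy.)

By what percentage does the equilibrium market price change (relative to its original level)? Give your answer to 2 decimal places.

-1.68

Solve the original market: 7511 - 5P = P + 785, hence P = 1121 and q = 1906.
Since sellers receive the price plus the subsidy, the effective supply curve becomes qs = P + 898.
Clearing the new market: 7511 - 5P = P + 898, so P = 6613/6 ≈ 1102.1667 and q = 12001/6 ≈ 2000.1667.
%ΔP = (1102.1667 − 1121) / 1121 × 100 = -1.68%.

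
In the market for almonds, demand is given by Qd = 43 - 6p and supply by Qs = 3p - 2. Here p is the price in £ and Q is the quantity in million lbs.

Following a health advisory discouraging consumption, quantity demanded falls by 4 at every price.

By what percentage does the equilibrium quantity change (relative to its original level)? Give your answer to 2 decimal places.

Solve the original market: 43 - 6p = 3p - 2, hence p = 5 and Q = 13.
The new curves are Qd = 39 - 6p (demand) and Qs = 3p - 2 (supply).
Equate the new curves: 39 - 6p = 3p - 2, giving 41 = 9p, p = 41/9 ≈ 4.5556, Q = 35/3 ≈ 11.6667.
%ΔQ = (11.6667 − 13) / 13 × 100 = -10.26%.

-10.26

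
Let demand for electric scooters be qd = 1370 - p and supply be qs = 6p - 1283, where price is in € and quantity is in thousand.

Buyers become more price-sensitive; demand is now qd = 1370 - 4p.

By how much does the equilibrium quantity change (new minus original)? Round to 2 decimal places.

-682.20

Original equilibrium: 1370 - p = 6p - 1283 gives 2653 = 7p, so p = 379 and q = 991.
With the change applied: demand qd = 1370 - 4p, supply qs = 6p - 1283.
Equate the new curves: 1370 - 4p = 6p - 1283, giving 2653 = 10p, p = 265.3, q = 308.8.
Δq = 308.8 − 991 = -682.20.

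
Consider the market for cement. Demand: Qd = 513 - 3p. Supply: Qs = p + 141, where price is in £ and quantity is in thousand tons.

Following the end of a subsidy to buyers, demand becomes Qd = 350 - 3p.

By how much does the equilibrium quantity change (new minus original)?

-40.75

Initially, 513 - 3p = p + 141, so 372 = 4p and p = 93, Q = 234.
The new curves are Qd = 350 - 3p (demand) and Qs = p + 141 (supply).
Setting them equal: 350 - 3p = p + 141 → 209 = 4p, so p = 52.25 and Q = 193.25.
ΔQ = 193.25 − 234 = -40.75.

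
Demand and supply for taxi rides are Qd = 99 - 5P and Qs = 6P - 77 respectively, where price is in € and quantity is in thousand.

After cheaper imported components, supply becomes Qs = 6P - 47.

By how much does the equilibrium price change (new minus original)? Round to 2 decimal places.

Initially, 99 - 5P = 6P - 77, so 176 = 11P and P = 16, Q = 19.
With the change applied: demand Qd = 99 - 5P, supply Qs = 6P - 47.
Clearing the new market: 99 - 5P = 6P - 47, so P = 146/11 ≈ 13.2727 and Q = 359/11 ≈ 32.6364.
ΔP = 13.2727 − 16 = -2.73.

-2.73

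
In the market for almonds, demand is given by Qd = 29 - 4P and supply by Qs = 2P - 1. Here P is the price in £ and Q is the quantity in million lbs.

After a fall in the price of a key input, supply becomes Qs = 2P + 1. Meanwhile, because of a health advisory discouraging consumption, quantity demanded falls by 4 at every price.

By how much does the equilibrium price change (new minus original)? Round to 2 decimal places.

Solve the original market: 29 - 4P = 2P - 1, hence P = 5 and Q = 9.
With the change applied: demand Qd = 25 - 4P, supply Qs = 2P + 1.
Equate the new curves: 25 - 4P = 2P + 1, giving 24 = 6P, P = 4, Q = 9.
ΔP = 4 − 5 = -1.00.

-1.00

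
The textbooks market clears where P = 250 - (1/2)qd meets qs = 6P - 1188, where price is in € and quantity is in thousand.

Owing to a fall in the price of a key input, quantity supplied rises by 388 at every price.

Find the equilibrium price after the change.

162.5

Original equilibrium: 500 - 2P = 6P - 1188 gives 1688 = 8P, so P = 211 and q = 78.
After the shift, demand is qd = 500 - 2P and supply is qs = 6P - 800.
Clearing the new market: 500 - 2P = 6P - 800, so P = 162.5 and q = 175.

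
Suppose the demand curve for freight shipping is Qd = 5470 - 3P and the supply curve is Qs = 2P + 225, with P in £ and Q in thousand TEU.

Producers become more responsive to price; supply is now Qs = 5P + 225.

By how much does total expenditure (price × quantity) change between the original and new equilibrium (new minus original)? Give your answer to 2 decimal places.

Initially, 5470 - 3P = 2P + 225, so 5245 = 5P and P = 1049, Q = 2323.
The shock moves the curves to Qd = 5470 - 3P and Qs = 5P + 225.
New equilibrium: 5470 - 3P = 5P + 225 ⇒ 5245 = 8P ⇒ P = 655.625, Q = 3503.125.
Expenditure moves from 1049×2323 = 2436827 to 655.625×3503.125 = 2296736.328125; change = -140090.67.

-140090.67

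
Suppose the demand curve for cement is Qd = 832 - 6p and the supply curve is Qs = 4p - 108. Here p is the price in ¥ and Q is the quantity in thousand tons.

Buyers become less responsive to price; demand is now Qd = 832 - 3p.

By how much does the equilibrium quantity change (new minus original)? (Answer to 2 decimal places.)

+161.14

Before the shock: 832 - 6p = 4p - 108 ⇒ 940 = 10p ⇒ p = 94, Q = 268.
After the shift, demand is Qd = 832 - 3p and supply is Qs = 4p - 108.
Equate the new curves: 832 - 3p = 4p - 108, giving 940 = 7p, p = 940/7 ≈ 134.2857, Q = 3004/7 ≈ 429.1429.
ΔQ = 429.1429 − 268 = +161.14.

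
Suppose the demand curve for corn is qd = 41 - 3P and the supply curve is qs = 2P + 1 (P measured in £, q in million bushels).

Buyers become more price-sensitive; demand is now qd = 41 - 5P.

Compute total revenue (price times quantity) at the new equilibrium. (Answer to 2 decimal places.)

Solve the original market: 41 - 3P = 2P + 1, hence P = 8 and q = 17.
After the shift, demand is qd = 41 - 5P and supply is qs = 2P + 1.
New equilibrium: 41 - 5P = 2P + 1 ⇒ 40 = 7P ⇒ P = 40/7 ≈ 5.7143, q = 87/7 ≈ 12.4286.
New expenditure = 5.7143 × 12.4286 = 71.02.

71.02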